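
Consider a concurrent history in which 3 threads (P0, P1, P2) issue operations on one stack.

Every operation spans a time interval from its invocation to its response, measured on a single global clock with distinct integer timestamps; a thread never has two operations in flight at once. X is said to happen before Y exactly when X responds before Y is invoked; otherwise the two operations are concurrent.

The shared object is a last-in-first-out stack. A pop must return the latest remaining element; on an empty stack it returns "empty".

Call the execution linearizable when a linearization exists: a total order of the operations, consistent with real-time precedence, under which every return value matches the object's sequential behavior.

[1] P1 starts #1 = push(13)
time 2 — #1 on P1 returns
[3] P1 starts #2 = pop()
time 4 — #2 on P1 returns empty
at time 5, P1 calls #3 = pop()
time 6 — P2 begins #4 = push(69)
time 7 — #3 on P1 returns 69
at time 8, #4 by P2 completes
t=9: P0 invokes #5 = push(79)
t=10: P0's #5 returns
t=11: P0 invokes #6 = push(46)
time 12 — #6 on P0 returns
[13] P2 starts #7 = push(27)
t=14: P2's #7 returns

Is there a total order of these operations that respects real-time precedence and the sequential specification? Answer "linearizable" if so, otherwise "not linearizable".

the violation lands at event 4, #2's response at time 4: events 1..3 linearize, events 1..4 do not
a single order respects real time; the 2 completed stack operations fail replay along it
e.g. #1, #2: illegal at step 2, since #2 pop() → empty cannot apply there

not linearizable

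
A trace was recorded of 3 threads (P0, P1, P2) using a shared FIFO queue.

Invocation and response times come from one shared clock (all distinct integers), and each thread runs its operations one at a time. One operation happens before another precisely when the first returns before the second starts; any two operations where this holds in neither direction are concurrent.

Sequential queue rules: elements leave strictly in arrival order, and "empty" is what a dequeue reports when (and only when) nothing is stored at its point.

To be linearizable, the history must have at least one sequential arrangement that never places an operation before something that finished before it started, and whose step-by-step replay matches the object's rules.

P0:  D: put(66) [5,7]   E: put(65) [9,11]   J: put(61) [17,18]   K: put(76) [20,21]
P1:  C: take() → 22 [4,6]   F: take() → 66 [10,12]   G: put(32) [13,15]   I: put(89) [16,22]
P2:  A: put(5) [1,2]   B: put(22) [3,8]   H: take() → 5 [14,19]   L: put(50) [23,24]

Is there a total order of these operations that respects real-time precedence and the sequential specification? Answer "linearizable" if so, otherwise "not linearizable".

not linearizable

events 1..5 are fine; event 6 — the response of C at time 6 — makes the prefix non-linearizable
the sole real-time-consistent order of 2 completed operations fails the FIFO queue replay
every completion of the 2 pending operations (B, D) was checked; none linearizes
for example A, C (pending dropped) fails at step 2: C take() → 22 is not legal there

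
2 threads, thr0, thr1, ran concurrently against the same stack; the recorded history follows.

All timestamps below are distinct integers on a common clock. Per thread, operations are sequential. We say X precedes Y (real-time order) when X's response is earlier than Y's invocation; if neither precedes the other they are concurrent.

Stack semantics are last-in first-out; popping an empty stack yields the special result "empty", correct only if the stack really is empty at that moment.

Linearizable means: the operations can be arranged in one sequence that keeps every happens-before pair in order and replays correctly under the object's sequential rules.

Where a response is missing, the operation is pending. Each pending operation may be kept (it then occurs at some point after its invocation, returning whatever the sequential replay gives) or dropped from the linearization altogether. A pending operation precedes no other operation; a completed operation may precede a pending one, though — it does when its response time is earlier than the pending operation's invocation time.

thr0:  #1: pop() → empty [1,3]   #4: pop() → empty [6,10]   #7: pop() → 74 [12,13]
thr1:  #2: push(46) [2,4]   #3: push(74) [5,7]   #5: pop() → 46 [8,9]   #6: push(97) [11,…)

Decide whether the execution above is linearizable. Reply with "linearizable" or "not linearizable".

not linearizable

already the first 10 events (up to #4's response at time 10) admit no linearization; the first 9 still do
5 completed operations, 6 real-time-consistent orders — every stack replay fails
sample order #1, #2, #3, #4, #5 stalls at step 4 — #4 pop() → empty has no legal effect
sample order #1, #2, #3, #5, #4 stalls at step 4 — #5 pop() → 46 has no legal effect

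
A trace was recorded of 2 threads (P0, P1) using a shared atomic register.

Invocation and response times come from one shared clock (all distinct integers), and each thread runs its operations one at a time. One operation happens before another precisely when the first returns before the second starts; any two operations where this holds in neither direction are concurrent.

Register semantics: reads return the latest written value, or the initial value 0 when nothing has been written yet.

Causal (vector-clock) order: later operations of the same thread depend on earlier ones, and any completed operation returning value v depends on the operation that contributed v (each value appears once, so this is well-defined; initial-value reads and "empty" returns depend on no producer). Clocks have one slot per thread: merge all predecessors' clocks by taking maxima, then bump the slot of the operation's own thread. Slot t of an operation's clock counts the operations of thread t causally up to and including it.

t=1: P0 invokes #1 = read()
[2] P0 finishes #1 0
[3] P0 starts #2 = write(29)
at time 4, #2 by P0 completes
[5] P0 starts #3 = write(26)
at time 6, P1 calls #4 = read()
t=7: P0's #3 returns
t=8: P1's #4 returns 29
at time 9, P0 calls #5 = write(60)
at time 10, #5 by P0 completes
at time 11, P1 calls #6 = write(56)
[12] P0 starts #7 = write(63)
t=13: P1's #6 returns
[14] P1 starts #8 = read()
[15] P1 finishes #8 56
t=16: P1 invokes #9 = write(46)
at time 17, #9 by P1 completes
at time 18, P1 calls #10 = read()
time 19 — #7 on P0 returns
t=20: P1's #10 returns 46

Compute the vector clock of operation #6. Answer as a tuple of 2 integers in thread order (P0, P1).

(2, 2)

root op #1, invoked 1: fresh clock plus P0's own tick → (1, 0)
#2 (invocation 3): componentwise max over VC(#1)=(1, 0), +1 at P0, giving (2, 0)
#4 (invocation 6): componentwise max over VC(#2)=(2, 0), +1 at P1, giving (2, 1)
#3 (invocation 5): componentwise max over VC(#2)=(2, 0), +1 at P0, giving (3, 0)
#6 (invocation 11): componentwise max over VC(#4)=(2, 1), +1 at P1, giving (2, 2)
#5 (invocation 9): componentwise max over VC(#3)=(3, 0), +1 at P0, giving (4, 0)
#8 (invocation 14): componentwise max over VC(#6)=(2, 2), +1 at P1, giving (2, 3)
#7 (invocation 12): componentwise max over VC(#5)=(4, 0), +1 at P0, giving (5, 0)
#9 (invocation 16): componentwise max over VC(#8)=(2, 3), +1 at P1, giving (2, 4)
#10 (invocation 18): componentwise max over VC(#9)=(2, 4), +1 at P1, giving (2, 5)
target: VC(#6) = (2, 2)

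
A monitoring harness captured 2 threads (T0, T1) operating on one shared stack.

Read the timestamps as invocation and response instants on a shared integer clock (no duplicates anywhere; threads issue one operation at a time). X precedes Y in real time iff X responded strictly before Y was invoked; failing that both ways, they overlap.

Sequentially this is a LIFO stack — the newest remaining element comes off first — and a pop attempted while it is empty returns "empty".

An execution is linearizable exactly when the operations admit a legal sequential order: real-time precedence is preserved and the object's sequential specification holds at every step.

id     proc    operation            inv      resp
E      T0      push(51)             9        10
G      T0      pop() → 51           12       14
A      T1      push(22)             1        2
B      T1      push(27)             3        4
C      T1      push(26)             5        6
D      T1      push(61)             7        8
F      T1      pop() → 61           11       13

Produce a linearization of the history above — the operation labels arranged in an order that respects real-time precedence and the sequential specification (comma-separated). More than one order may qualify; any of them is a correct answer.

1. A push(22), leaving stack <22>
2. B push(27), leaving stack <22,27>
3. C push(26), leaving stack <22,27,26>
4. D push(61), leaving stack <22,27,26,61>
5. E push(51), leaving stack <22,27,26,61,51>
6. G pop() → 51, leaving stack <22,27,26,61>
7. F pop() → 61, leaving stack <22,27,26>

A, B, C, D, E, G, F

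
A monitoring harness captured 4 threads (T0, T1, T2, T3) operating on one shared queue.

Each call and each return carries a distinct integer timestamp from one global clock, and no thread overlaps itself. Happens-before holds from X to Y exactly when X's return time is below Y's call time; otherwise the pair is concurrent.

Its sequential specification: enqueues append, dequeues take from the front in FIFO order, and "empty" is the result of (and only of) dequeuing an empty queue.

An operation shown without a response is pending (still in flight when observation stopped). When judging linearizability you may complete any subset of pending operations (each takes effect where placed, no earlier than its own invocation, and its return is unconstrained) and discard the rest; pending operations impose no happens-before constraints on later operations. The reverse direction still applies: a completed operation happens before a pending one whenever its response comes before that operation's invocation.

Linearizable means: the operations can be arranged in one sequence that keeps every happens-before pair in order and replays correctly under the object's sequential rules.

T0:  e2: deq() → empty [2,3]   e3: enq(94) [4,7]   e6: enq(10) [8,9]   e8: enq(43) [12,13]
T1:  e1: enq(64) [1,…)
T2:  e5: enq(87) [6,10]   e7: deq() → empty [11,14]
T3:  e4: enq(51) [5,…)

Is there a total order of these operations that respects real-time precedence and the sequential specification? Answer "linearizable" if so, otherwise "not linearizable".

not linearizable

through event 13 a valid linearization exists; event 14 (e7 responding at time 14) ends that
6 orders of the 6 completed queue ops respect real time; none is legal
no escape via the 2 pending operations (e1, e4): every completion choice fails
sample order e2, e3, e5, e6, e7, e8 (pending dropped) stalls at step 5 — e7 deq() → empty has no legal effect
sample order e2, e3, e5, e6, e8, e7 (pending dropped) stalls at step 6 — e7 deq() → empty has no legal effect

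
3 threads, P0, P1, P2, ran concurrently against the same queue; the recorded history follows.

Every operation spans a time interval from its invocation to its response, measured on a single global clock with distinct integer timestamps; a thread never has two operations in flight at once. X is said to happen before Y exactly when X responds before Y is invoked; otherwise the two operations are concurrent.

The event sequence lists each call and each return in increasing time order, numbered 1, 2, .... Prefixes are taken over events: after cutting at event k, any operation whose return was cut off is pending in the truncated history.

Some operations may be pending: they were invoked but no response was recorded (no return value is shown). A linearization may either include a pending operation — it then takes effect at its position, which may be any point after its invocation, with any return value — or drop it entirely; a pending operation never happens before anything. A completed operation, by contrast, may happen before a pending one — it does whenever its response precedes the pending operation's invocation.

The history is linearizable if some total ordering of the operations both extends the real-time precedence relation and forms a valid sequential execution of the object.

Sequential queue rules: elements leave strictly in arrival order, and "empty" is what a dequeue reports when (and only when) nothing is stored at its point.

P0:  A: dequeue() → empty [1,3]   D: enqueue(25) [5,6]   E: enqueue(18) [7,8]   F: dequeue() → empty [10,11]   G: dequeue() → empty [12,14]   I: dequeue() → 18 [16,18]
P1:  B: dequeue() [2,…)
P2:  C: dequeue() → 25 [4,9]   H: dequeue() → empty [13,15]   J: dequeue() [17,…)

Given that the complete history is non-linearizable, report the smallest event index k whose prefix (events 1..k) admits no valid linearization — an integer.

events 1..17 are linearizable; a witness order is A, D, C, E, B, F, G, H:
step 1: A dequeue() → empty — queue <>
step 2: D enqueue(25) — queue <25>
step 3: C dequeue() → 25 — queue <>
step 4: E enqueue(18) — queue <18>
step 5: B dequeue() (pending, included) — queue <>
step 6: F dequeue() → empty — queue <>
step 7: G dequeue() → empty — queue <>
step 8: H dequeue() → empty — queue <>
at event 18 (I's time-18 response) nothing linearizes any more
no completion choice of the 2 pending operations (B, J) rescues it — every subset was tried
sample order A, C, D, E, F, G, H, I (pending dropped) stalls at step 2 — C dequeue() → 25 has no legal effect
sample order A, C, D, E, F, H, G, I (pending dropped) stalls at step 2 — C dequeue() → 25 has no legal effect

18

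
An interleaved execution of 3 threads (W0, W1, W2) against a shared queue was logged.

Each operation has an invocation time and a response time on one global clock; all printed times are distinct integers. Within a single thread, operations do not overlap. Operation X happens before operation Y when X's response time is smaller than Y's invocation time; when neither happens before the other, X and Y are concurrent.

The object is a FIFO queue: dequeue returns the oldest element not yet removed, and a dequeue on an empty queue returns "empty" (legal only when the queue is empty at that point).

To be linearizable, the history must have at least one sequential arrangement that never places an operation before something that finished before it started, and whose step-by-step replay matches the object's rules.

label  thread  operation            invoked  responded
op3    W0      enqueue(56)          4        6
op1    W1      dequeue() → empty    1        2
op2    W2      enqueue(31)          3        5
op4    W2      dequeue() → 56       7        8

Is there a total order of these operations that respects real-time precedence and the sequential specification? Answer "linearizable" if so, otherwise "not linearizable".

a witness: op1, op3, op2, op4
step 1: op1 dequeue() → empty — queue <>
step 2: op3 enqueue(56) — queue <56>
step 3: op2 enqueue(31) — queue <56,31>
step 4: op4 dequeue() → 56 — queue <31>

linearizable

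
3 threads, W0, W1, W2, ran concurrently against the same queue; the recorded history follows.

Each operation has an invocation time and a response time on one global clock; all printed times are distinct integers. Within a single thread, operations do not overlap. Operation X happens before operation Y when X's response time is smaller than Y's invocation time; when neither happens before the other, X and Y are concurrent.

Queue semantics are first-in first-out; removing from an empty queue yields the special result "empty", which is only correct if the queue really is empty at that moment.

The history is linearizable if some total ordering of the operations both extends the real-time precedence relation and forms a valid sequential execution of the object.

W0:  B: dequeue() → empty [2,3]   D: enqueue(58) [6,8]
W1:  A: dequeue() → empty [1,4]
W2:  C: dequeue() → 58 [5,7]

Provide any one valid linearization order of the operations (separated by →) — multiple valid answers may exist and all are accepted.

A → B → D → C

step 1: A dequeue() → empty — queue <>
step 2: B dequeue() → empty — queue <>
step 3: D enqueue(58) — queue <58>
step 4: C dequeue() → 58 — queue <>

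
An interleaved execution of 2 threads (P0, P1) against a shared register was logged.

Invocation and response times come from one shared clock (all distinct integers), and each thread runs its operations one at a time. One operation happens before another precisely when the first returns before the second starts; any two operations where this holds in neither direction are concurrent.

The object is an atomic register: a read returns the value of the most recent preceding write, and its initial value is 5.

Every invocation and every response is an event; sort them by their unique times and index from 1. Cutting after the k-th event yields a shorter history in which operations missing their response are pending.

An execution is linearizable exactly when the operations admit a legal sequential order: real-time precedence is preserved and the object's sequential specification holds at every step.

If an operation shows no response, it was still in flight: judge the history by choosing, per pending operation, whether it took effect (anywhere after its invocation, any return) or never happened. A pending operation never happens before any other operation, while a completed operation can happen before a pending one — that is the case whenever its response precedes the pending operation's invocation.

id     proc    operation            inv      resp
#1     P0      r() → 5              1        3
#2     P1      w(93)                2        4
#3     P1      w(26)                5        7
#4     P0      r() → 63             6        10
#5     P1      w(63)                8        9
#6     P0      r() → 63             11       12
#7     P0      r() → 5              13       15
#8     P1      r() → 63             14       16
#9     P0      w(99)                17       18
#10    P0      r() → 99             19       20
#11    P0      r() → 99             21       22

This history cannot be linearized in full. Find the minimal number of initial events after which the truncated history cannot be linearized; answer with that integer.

a valid linearization of events 1..14 exists, for instance #1, #2, #3, #5, #4, #6:
step 1: #1 r() → 5 — value 5
step 2: #2 w(93) — value 93
step 3: #3 w(26) — value 26
step 4: #5 w(63) — value 63
step 5: #4 r() → 63 — value 63
step 6: #6 r() → 63 — value 63
once event 15 joins (#7's response, time 15), exhaustive search finds no witness
no completion choice of the 1 pending operation (#8) rescues it — every subset was tried
sample order #1, #2, #3, #4, #5, #6, #7 (pending dropped) stalls at step 4 — #4 r() → 63 has no legal effect
sample order #1, #2, #3, #5, #4, #6, #7 (pending dropped) stalls at step 7 — #7 r() → 5 has no legal effect

15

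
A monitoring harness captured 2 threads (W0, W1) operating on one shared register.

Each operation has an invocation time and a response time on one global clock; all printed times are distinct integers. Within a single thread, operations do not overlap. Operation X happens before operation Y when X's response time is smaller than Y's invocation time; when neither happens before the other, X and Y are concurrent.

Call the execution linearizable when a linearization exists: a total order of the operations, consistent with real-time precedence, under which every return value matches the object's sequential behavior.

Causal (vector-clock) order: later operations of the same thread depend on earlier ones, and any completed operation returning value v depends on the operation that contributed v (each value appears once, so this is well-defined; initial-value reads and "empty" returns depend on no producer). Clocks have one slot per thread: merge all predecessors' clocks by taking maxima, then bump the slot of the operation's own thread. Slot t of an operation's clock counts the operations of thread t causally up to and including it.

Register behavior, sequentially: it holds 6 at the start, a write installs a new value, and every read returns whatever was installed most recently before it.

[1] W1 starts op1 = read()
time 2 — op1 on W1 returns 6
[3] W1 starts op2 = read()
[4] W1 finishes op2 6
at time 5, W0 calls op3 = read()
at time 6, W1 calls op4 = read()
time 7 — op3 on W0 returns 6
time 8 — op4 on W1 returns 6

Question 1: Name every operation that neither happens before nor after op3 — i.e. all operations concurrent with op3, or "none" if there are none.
op4

op3 runs from 5 to 7; window-overlapping ops are concurrent
op1 [1,2]: before
op2 [3,4]: before
op4 [6,8]: concurrent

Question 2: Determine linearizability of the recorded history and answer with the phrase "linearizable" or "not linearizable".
linearizable

a witness: op1, op2, op3, op4
step 1: op1 read() → 6 — value 6
step 2: op2 read() → 6 — value 6
step 3: op3 read() → 6 — value 6
step 4: op4 read() → 6 — value 6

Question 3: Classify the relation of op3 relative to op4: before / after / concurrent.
concurrent

op3 spans [5,7], op4 spans [6,8]
the intervals overlap in both directions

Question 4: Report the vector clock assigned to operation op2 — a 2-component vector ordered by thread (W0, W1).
(0, 2)

VC(op1, invoked at 1): no causal predecessors; +1 on W1 → (0, 1)
VC(op3, invoked at 5): no causal predecessors; +1 on W0 → (1, 0)
merge at op2 (invoked 3): VC(op1)=(0, 1), own-thread bump on W1 → (0, 2)
merge at op4 (invoked 6): VC(op2)=(0, 2), own-thread bump on W1 → (0, 3)
target: VC(op2) = (0, 2)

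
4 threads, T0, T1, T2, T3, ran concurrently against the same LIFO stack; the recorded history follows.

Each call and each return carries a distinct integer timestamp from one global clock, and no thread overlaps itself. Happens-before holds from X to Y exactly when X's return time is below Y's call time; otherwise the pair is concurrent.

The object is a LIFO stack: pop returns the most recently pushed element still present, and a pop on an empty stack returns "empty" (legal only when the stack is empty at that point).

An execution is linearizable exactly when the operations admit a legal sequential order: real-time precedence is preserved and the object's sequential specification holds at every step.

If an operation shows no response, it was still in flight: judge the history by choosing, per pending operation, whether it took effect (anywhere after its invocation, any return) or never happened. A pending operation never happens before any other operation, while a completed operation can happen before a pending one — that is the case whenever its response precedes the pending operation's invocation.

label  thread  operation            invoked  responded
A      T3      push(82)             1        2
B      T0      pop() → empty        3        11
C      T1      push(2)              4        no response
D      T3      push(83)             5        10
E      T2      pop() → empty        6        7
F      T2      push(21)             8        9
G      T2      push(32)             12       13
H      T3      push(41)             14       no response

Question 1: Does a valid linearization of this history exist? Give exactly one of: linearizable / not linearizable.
not linearizable

the violation lands at event 11, B's response at time 11: events 1..10 linearize, events 1..11 do not
real-time-consistent orders of the 5 completed operations: 12 — all fail the LIFO stack replay
no escape via the 1 pending operation (C): every completion choice fails
sample order A, B, D, E, F (pending dropped) stalls at step 2 — B pop() → empty has no legal effect
sample order A, B, E, D, F (pending dropped) stalls at step 2 — B pop() → empty has no legal effect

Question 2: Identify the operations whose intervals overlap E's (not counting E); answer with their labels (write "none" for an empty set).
B, C, D

overlap test against E [6,7]: concurrent iff the interval meets 6..7
A [1,2]: before
B [3,11]: concurrent
C [4,…): concurrent
D [5,10]: concurrent
F [8,9]: after
G [12,13]: after
H [14,…): after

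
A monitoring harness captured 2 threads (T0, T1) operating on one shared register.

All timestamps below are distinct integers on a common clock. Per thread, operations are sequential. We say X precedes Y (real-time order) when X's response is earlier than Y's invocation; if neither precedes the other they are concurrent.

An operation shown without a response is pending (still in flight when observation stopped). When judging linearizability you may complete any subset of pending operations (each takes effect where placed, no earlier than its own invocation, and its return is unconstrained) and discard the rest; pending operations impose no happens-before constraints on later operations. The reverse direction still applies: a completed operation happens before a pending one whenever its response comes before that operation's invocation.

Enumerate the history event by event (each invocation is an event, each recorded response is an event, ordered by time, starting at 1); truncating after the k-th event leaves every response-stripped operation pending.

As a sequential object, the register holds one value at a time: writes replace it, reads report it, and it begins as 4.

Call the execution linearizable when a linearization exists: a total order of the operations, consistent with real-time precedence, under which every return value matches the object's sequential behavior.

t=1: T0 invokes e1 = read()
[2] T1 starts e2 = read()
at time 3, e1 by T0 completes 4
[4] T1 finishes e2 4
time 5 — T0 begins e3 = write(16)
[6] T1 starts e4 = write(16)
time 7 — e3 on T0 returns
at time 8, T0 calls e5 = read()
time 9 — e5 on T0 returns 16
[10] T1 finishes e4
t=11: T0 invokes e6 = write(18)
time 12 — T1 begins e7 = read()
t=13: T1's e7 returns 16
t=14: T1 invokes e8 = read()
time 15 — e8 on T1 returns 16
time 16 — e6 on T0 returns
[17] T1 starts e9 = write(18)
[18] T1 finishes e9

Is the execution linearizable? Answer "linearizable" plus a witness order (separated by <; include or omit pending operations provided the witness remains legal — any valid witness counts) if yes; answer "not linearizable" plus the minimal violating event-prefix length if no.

step 1: e1 read() → 4 — value 4
step 2: e2 read() → 4 — value 4
step 3: e3 write(16) — value 16
step 4: e4 write(16) — value 16
step 5: e5 read() → 16 — value 16
step 6: e7 read() → 16 — value 16
step 7: e8 read() → 16 — value 16
step 8: e6 write(18) — value 18
step 9: e9 write(18) — value 18

linearizable — witness: e1 < e2 < e3 < e4 < e5 < e7 < e8 < e6 < e9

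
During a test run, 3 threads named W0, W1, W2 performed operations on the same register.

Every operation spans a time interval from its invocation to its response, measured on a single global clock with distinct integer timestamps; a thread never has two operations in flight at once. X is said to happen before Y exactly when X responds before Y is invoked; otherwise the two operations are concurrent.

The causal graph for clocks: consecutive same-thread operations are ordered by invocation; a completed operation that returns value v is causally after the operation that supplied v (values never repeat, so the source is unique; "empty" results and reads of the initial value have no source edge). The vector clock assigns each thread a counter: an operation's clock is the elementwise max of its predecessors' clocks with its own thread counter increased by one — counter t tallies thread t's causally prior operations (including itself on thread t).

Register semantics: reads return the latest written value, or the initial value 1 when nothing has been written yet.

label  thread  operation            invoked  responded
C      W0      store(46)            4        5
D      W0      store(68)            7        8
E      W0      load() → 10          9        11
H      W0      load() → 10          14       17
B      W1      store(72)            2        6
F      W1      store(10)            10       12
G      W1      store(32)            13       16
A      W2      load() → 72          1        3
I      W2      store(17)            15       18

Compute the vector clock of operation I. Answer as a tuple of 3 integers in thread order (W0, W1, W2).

(0, 1, 2)

B, invoked 2, has no incoming edges; only W1's bump applies → (0, 1, 0)
C, invoked 4, has no incoming edges; only W0's bump applies → (1, 0, 0)
from VC(B)=(0, 1, 0), A (invoked 1) maxes components and bumps W2 → (0, 1, 1)
from VC(B)=(0, 1, 0), F (invoked 10) maxes components and bumps W1 → (0, 2, 0)
from VC(C)=(1, 0, 0), D (invoked 7) maxes components and bumps W0 → (2, 0, 0)
from VC(A)=(0, 1, 1), I (invoked 15) maxes components and bumps W2 → (0, 1, 2)
from VC(F)=(0, 2, 0), G (invoked 13) maxes components and bumps W1 → (0, 3, 0)
from VC(D)=(2, 0, 0), VC(F)=(0, 2, 0), E (invoked 9) maxes components and bumps W0 → (3, 2, 0)
from VC(E)=(3, 2, 0), VC(F)=(0, 2, 0), H (invoked 14) maxes components and bumps W0 → (4, 2, 0)
target: VC(I) = (0, 1, 2)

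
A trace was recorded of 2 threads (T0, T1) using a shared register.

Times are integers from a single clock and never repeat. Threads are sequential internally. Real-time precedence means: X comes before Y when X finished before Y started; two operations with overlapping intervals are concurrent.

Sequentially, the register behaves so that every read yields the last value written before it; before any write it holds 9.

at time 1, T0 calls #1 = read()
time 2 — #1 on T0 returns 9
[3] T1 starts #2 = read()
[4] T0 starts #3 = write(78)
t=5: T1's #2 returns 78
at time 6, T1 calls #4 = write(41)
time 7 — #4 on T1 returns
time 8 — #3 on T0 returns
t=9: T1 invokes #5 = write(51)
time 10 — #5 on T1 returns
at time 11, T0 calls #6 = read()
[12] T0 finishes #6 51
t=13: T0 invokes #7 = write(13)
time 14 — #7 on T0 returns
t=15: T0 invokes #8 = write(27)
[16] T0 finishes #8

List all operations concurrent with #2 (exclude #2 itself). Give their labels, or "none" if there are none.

#3

#2 spans [3,5]: anything still running between times 3 and 5 counts as concurrent
#1 [1,2]: before
#3 [4,8]: concurrent
#4 [6,7]: after
#5 [9,10]: after
#6 [11,12]: after
#7 [13,14]: after
#8 [15,16]: after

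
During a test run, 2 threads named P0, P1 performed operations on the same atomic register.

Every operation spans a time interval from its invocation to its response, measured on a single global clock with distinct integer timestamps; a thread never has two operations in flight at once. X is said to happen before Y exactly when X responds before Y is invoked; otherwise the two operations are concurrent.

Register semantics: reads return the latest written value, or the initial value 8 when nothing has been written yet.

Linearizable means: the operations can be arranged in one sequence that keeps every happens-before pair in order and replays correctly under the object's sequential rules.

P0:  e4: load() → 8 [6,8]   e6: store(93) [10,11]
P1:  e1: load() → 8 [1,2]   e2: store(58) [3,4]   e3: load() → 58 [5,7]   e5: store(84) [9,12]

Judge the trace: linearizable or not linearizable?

not linearizable

already the first 8 events (up to e4's response at time 8) admit no linearization; the first 7 still do
4 completed operations, 2 real-time-consistent orders — every atomic register replay fails
for example e1, e2, e3, e4 fails at step 4: e4 load() → 8 is not legal there
for example e1, e2, e4, e3 fails at step 3: e4 load() → 8 is not legal there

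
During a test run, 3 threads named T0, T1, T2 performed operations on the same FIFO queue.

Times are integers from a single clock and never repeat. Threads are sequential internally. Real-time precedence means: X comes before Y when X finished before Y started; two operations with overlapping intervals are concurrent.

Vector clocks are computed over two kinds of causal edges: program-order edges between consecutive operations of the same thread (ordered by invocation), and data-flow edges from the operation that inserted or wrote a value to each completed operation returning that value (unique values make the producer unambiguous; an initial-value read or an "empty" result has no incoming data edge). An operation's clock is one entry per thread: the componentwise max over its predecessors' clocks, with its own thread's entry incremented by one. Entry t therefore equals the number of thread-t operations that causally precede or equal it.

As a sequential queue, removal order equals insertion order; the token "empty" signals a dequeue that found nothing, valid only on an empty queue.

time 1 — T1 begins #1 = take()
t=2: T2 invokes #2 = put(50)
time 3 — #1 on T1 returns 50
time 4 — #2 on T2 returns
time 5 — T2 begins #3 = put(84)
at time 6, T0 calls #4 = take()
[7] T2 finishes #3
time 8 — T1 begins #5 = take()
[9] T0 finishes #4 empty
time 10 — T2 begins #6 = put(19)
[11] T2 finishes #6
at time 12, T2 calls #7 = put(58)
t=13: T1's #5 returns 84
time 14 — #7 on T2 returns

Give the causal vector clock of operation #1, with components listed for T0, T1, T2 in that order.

(0, 1, 1)

#2, invoked 2, has no incoming edges; only T2's bump applies → (0, 0, 1)
#4, invoked 6, has no incoming edges; only T0's bump applies → (1, 0, 0)
from VC(#2)=(0, 0, 1), #3 (invoked 5) maxes components and bumps T2 → (0, 0, 2)
from VC(#2)=(0, 0, 1), #1 (invoked 1) maxes components and bumps T1 → (0, 1, 1)
from VC(#3)=(0, 0, 2), #6 (invoked 10) maxes components and bumps T2 → (0, 0, 3)
from VC(#6)=(0, 0, 3), #7 (invoked 12) maxes components and bumps T2 → (0, 0, 4)
from VC(#1)=(0, 1, 1), VC(#3)=(0, 0, 2), #5 (invoked 8) maxes components and bumps T1 → (0, 2, 2)
target: VC(#1) = (0, 1, 1)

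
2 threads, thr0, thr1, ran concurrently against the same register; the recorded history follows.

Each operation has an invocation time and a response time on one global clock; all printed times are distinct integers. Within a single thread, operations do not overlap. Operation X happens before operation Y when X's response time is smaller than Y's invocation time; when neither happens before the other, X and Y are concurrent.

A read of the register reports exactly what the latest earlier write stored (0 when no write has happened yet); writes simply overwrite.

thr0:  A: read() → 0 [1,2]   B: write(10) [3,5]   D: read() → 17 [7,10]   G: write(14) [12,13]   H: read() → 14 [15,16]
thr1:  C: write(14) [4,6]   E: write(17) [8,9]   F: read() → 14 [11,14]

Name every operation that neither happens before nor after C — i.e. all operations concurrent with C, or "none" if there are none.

C spans [4,6]; an op avoiding the whole window 4..6 is ordered, any other is concurrent
A [1,2]: before
B [3,5]: concurrent
D [7,10]: after
E [8,9]: after
F [11,14]: after
G [12,13]: after
H [15,16]: after

B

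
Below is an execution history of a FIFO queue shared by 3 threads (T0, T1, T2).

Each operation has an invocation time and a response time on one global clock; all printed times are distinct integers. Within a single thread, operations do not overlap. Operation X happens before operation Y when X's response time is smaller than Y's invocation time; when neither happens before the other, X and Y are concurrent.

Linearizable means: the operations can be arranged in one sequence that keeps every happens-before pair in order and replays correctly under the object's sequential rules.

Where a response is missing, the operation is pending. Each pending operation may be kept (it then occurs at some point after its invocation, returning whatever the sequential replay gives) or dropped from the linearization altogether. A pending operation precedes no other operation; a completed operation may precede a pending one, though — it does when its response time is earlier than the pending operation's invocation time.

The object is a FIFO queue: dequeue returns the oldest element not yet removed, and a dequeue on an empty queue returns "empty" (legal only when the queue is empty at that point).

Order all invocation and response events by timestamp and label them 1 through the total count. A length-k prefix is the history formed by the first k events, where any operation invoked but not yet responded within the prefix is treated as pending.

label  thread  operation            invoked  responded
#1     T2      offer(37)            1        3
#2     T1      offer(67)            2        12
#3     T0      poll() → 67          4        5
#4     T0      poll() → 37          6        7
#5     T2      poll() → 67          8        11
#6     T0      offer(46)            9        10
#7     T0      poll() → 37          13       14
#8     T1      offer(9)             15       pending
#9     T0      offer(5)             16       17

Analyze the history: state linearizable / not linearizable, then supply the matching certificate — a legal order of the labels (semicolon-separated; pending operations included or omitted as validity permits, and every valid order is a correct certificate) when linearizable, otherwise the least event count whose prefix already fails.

not linearizable — minimal violating prefix: 11 events

already the first 11 events (up to #5's response at time 11) admit no linearization; the first 10 still do
the 5 completed operations admit 2 real-time orders; each fails the FIFO queue replay
completion choices over the 1 pending operation (#2) were checked; none helps
one such order, #1, #3, #4, #5, #6 (pending dropped), breaks at step 2 where #3 poll() → 67 is illegal
one such order, #1, #3, #4, #6, #5 (pending dropped), breaks at step 2 where #3 poll() → 67 is illegal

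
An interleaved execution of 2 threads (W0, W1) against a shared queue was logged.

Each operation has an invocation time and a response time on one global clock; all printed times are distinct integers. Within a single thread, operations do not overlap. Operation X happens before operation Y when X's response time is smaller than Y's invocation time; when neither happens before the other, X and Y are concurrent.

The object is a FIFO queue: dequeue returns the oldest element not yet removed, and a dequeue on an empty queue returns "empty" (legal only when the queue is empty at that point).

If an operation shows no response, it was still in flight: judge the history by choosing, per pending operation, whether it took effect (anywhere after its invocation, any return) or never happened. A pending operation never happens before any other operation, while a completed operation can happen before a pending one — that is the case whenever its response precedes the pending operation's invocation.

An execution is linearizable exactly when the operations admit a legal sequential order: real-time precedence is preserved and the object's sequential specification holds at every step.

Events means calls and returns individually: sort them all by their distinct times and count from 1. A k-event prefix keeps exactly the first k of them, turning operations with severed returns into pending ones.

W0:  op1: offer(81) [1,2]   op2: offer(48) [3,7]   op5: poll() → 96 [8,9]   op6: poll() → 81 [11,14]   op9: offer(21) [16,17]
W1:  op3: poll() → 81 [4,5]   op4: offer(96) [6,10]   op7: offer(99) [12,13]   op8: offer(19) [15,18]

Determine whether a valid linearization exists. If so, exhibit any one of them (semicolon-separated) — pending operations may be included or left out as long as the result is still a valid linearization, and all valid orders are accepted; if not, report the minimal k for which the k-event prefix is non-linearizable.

not linearizable — minimal violating prefix: 14 events

already the first 14 events (up to op6's response at time 14) admit no linearization; the first 13 still do
the 7 completed operations admit 10 real-time orders; each fails the queue replay
e.g. op1, op2, op3, op4, op5, op6, op7: illegal at step 5, since op5 poll() → 96 cannot apply there
e.g. op1, op2, op3, op4, op5, op7, op6: illegal at step 5, since op5 poll() → 96 cannot apply there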